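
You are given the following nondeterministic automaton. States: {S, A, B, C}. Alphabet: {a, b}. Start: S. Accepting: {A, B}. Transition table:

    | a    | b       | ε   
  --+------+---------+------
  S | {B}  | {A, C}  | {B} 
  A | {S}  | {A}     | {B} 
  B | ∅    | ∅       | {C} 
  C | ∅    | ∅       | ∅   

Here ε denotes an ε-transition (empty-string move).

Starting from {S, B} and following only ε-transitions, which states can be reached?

{S, B, C}

Begin with {S, B}.
ε-move B → C; add C.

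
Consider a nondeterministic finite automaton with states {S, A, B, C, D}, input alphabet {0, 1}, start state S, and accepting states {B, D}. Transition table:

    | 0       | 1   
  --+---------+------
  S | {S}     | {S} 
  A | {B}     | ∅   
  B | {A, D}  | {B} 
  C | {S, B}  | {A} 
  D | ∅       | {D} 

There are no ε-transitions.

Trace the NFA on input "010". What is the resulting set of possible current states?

Start in {S}.
Read '0': S→{S}; now {S}.
Read '1': S→{S}; now {S}.
Read '0': S→{S}; now {S}.

{S}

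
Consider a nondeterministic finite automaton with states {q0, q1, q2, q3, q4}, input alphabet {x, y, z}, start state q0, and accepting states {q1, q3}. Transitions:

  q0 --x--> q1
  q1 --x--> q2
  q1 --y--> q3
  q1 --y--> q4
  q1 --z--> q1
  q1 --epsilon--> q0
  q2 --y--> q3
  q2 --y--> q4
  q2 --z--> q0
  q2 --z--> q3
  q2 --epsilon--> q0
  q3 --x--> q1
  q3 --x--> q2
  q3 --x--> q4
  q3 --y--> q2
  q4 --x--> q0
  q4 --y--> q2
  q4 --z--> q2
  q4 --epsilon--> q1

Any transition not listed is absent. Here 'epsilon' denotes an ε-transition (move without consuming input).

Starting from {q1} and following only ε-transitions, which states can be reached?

Begin with {q1}.
ε-move q1 → q0; add q0.

{q0, q1}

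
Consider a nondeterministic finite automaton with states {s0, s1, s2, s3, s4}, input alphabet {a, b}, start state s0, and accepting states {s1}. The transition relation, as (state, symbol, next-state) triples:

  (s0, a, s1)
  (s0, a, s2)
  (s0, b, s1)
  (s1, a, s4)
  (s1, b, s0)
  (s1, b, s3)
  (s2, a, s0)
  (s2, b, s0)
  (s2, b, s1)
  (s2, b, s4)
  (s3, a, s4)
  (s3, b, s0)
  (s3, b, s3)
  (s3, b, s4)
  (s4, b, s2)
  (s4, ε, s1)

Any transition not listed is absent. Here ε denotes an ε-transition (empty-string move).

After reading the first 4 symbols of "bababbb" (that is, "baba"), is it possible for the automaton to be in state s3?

No

Start in {s0}.
Read 'b': s0→{s1}; now {s1}.
Read 'a': s1→{s4}; union {s4}; ε-closure = {s1, s4}.
Read 'b': s1→{s0, s3}, s4→{s2}; now {s0, s2, s3}.
Read 'a': s0→{s1, s2}, s2→{s0}, s3→{s4}; now {s0, s1, s2, s4}.
State s3 is not in {s0, s1, s2, s4}.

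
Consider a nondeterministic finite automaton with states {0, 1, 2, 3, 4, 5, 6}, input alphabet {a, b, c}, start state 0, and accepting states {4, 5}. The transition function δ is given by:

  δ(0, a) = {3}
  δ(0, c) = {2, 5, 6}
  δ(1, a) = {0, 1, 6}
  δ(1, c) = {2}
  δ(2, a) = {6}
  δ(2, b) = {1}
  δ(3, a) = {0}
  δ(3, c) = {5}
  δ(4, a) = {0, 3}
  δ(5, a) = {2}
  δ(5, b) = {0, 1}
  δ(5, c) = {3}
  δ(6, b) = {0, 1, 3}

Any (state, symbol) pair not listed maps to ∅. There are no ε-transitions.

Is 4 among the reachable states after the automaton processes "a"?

No

Start in {0}.
Read 'a': 0→{3}; now {3}.
State 4 is not in {3}.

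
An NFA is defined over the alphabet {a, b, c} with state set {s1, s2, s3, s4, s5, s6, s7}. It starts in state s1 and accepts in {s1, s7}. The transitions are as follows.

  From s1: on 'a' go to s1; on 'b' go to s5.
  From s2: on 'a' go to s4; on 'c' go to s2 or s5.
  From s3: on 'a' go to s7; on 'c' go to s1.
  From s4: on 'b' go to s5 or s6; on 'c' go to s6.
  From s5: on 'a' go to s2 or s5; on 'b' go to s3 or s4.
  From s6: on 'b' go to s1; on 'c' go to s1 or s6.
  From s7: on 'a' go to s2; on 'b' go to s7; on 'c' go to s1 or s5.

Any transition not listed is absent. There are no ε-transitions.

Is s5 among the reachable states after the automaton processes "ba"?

Yes

Start in {s1}.
Read 'b': s1→{s5}; now {s5}.
Read 'a': s5→{s2, s5}; now {s2, s5}.
State s5 is in {s2, s5}.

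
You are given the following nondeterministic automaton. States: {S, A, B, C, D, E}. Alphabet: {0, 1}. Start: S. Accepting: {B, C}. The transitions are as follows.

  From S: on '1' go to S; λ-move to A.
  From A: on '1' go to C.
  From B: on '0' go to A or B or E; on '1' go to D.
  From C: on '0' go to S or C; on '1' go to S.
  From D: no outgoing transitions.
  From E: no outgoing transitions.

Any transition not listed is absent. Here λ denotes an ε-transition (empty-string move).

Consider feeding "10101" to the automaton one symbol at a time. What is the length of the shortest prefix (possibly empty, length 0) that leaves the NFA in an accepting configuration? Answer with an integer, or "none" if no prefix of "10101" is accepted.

1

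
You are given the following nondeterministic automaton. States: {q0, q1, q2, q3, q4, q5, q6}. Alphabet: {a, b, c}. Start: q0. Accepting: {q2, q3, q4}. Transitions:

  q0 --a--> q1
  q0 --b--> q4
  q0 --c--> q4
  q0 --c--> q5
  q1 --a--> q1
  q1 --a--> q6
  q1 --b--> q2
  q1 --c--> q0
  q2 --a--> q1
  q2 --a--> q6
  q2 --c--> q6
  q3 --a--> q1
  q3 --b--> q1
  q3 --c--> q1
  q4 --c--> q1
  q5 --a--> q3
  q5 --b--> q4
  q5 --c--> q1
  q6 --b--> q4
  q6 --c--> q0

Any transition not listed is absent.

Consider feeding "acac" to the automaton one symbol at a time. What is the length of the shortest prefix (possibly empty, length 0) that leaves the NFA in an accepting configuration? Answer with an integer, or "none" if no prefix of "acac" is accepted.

none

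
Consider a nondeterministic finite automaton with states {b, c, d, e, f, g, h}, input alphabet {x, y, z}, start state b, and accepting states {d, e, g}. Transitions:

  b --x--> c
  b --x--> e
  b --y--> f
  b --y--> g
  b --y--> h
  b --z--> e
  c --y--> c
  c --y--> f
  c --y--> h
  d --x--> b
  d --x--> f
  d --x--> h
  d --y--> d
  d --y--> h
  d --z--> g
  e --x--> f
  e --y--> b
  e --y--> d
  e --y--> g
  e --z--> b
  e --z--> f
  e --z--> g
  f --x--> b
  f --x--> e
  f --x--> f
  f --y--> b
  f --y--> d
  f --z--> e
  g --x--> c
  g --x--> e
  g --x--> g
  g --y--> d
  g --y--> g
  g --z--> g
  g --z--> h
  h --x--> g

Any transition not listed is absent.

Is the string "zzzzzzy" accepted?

Yes

Start in {b}.
Read 'z': b→{e}; now {e}.
Read 'z': e→{b, f, g}; now {b, f, g}.
Read 'z': b→{e}, f→{e}, g→{g, h}; now {e, g, h}.
Read 'z': e→{b, f, g}, g→{g, h}, h→∅; now {b, f, g, h}.
Read 'z': b→{e}, f→{e}, g→{g, h}, h→∅; now {e, g, h}.
Read 'z': e→{b, f, g}, g→{g, h}, h→∅; now {b, f, g, h}.
Read 'y': b→{f, g, h}, f→{b, d}, g→{d, g}, h→∅; now {b, d, f, g, h}.
The final set {b, d, f, g, h} contains the accepting states d, g.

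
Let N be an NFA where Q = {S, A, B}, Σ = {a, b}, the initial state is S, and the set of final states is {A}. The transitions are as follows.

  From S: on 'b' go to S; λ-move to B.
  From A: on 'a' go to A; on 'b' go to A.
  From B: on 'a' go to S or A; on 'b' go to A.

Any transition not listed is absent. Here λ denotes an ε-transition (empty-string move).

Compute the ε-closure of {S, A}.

{S, A, B}

Begin with {S, A}.
ε-move S → B; add B.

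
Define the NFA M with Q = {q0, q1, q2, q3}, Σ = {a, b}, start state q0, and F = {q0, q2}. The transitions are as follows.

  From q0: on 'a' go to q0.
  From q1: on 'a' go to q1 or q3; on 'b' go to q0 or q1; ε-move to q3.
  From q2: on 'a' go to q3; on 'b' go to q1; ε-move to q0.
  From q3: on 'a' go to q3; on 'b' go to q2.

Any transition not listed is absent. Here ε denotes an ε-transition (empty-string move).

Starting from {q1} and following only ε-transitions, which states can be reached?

Begin with {q1}.
ε-move q1 → q3; add q3.

{q1, q3}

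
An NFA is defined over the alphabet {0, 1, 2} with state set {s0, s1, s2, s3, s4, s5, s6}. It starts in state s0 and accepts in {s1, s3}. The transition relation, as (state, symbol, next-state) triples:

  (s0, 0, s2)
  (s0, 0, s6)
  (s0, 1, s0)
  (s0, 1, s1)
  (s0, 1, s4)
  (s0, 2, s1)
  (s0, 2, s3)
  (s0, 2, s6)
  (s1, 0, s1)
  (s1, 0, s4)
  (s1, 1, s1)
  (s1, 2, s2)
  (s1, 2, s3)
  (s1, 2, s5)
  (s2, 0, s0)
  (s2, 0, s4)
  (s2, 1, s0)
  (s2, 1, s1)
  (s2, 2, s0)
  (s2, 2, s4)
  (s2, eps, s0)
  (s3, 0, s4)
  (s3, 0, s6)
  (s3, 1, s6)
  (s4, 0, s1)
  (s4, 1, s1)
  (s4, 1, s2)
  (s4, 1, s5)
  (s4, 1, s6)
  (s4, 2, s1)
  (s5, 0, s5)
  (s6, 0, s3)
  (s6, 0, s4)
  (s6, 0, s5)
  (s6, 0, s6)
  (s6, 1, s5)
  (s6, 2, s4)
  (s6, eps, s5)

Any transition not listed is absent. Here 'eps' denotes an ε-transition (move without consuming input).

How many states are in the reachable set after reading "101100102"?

7

Start in {s0}.
Read '1': s0→{s0, s1, s4}; now {s0, s1, s4}.
Read '0': s0→{s2, s6}, s1→{s1, s4}, s4→{s1}; union {s1, s2, s4, s6}; ε-closure = {s0, s1, s2, s4, s5, s6}.
Read '1': s0→{s0, s1, s4}, s1→{s1}, s2→{s0, s1}, s4→{s1, s2, s5, s6}, s5→∅, s6→{s5}; now {s0, s1, s2, s4, s5, s6}.
Read '1': s0→{s0, s1, s4}, s1→{s1}, s2→{s0, s1}, s4→{s1, s2, s5, s6}, s5→∅, s6→{s5}; now {s0, s1, s2, s4, s5, s6}.
Read '0': s0→{s2, s6}, s1→{s1, s4}, s2→{s0, s4}, s4→{s1}, s5→{s5}, s6→{s3, s4, s5, s6}; now {s0, s1, s2, s3, s4, s5, s6}.
Read '0': s0→{s2, s6}, s1→{s1, s4}, s2→{s0, s4}, s3→{s4, s6}, s4→{s1}, s5→{s5}, s6→{s3, s4, s5, s6}; now {s0, s1, s2, s3, s4, s5, s6}.
Read '1': s0→{s0, s1, s4}, s1→{s1}, s2→{s0, s1}, s3→{s6}, s4→{s1, s2, s5, s6}, s5→∅, s6→{s5}; now {s0, s1, s2, s4, s5, s6}.
Read '0': s0→{s2, s6}, s1→{s1, s4}, s2→{s0, s4}, s4→{s1}, s5→{s5}, s6→{s3, s4, s5, s6}; now {s0, s1, s2, s3, s4, s5, s6}.
Read '2': s0→{s1, s3, s6}, s1→{s2, s3, s5}, s2→{s0, s4}, s3→∅, s4→{s1}, s5→∅, s6→{s4}; now {s0, s1, s2, s3, s4, s5, s6}.
That set has 7 states.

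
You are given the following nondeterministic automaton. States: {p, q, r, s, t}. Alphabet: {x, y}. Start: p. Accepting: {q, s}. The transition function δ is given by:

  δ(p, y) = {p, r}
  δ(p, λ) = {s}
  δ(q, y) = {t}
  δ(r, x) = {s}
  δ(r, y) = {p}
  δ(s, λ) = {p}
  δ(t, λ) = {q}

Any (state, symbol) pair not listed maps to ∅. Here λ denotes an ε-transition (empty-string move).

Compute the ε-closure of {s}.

Begin with {s}.
ε-move s → p; add p.

{p, s}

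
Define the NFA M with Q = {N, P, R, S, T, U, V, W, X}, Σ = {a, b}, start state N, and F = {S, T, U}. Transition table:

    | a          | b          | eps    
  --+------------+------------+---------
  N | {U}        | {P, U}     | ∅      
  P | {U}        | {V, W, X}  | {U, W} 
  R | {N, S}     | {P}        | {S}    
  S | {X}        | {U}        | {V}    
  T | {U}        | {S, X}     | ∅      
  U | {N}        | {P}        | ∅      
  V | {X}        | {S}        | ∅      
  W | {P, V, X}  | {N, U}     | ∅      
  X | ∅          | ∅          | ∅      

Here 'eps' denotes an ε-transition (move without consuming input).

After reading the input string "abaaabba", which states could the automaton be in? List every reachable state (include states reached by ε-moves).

Start in {N}.
Read 'a': N→{U}; now {U}.
Read 'b': U→{P}; union {P}; ε-closure = {P, U, W}.
Read 'a': P→{U}, U→{N}, W→{P, V, X}; union {N, P, U, V, X}; ε-closure = {N, P, U, V, W, X}.
Read 'a': N→{U}, P→{U}, U→{N}, V→{X}, W→{P, V, X}, X→∅; union {N, P, U, V, X}; ε-closure = {N, P, U, V, W, X}.
Read 'a': N→{U}, P→{U}, U→{N}, V→{X}, W→{P, V, X}, X→∅; union {N, P, U, V, X}; ε-closure = {N, P, U, V, W, X}.
Read 'b': N→{P, U}, P→{V, W, X}, U→{P}, V→{S}, W→{N, U}, X→∅; now {N, P, S, U, V, W, X}.
Read 'b': N→{P, U}, P→{V, W, X}, S→{U}, U→{P}, V→{S}, W→{N, U}, X→∅; now {N, P, S, U, V, W, X}.
Read 'a': N→{U}, P→{U}, S→{X}, U→{N}, V→{X}, W→{P, V, X}, X→∅; union {N, P, U, V, X}; ε-closure = {N, P, U, V, W, X}.

{N, P, U, V, W, X}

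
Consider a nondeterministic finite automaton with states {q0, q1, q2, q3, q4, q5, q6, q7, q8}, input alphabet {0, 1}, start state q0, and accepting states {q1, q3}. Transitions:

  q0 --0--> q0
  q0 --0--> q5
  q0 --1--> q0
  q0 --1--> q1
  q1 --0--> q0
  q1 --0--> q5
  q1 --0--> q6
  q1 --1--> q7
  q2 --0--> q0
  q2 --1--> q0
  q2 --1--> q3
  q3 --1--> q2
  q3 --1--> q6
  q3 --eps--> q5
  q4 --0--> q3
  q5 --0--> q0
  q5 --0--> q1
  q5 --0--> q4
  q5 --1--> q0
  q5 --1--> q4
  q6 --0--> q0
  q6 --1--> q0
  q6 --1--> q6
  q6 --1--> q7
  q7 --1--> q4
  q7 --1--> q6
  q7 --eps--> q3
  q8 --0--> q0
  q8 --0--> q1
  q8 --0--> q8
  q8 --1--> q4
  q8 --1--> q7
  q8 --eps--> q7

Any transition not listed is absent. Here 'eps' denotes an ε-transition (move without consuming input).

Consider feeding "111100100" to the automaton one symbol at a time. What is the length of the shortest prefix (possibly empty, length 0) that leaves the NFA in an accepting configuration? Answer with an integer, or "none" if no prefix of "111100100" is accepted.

Start in {q0}.
Read '1': {q0} → {q0, q1}.
None of the earlier sets intersect F, but {q0, q1} does.

1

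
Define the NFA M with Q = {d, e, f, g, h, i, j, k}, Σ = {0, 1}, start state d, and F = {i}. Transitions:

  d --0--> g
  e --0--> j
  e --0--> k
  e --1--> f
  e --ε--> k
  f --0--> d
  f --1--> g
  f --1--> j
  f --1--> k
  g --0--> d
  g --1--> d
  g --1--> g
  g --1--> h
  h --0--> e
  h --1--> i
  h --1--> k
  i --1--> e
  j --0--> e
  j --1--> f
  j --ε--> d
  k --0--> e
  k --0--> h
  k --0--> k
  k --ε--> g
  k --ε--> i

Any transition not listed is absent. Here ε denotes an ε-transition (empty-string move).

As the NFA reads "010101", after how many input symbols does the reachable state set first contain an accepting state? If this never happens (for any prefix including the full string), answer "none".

3

Start in {d}.
Read '0': d→{g}; now {g}.
Read '1': g→{d, g, h}; now {d, g, h}.
Read '0': d→{g}, g→{d}, h→{e}; union {d, e, g}; ε-closure = {d, e, g, i, k}.
None of the earlier sets intersect F, but {d, e, g, i, k} does.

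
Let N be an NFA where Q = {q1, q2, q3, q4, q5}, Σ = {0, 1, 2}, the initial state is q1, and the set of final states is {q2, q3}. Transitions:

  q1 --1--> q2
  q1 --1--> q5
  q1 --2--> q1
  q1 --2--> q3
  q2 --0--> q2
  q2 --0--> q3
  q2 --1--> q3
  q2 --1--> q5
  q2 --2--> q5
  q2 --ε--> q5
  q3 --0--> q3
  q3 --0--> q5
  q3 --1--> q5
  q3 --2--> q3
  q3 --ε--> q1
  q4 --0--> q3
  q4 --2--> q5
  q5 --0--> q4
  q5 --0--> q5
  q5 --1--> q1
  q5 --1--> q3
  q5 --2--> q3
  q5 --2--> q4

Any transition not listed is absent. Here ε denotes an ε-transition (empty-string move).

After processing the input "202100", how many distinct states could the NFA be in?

5

Start in {q1}.
Read '2': {q1} → {q1, q3}.
Read '0': {q1, q3} → {q1, q3, q5}.
Read '2': {q1, q3, q5} → {q1, q3, q4}.
Read '1': {q1, q3, q4} → {q2, q5}.
Read '0': {q2, q5} → {q1, q2, q3, q4, q5}.
Read '0': {q1, q2, q3, q4, q5} → {q1, q2, q3, q4, q5}.
That set has 5 states.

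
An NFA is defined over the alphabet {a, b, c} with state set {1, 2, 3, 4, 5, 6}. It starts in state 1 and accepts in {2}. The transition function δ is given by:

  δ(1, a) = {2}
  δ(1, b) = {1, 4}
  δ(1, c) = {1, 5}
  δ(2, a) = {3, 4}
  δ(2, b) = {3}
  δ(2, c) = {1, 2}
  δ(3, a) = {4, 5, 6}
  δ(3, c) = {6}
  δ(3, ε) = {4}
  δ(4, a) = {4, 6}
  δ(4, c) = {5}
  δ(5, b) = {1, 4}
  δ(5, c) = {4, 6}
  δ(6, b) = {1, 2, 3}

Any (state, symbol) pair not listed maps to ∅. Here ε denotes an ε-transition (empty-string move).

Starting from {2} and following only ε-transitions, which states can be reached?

{2}

Begin with {2}.
No ε-moves leave this set, so the closure equals the set itself.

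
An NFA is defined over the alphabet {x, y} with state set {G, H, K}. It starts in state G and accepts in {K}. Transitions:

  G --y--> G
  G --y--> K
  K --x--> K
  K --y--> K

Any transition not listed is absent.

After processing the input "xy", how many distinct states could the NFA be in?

0

Start in {G}.
Read 'x': {G} → ∅.
The set is empty and remains empty for the remaining 1 symbol.
That set has 0 states.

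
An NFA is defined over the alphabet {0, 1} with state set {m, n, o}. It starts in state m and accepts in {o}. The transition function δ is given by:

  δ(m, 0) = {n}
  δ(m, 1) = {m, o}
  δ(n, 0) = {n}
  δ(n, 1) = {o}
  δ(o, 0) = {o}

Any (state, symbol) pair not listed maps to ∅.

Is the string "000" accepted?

Start in {m}.
Read '0': {m} → {n}.
Read '0': {n} → {n}.
Read '0': {n} → {n}.
The final set {n} contains no accepting state.

No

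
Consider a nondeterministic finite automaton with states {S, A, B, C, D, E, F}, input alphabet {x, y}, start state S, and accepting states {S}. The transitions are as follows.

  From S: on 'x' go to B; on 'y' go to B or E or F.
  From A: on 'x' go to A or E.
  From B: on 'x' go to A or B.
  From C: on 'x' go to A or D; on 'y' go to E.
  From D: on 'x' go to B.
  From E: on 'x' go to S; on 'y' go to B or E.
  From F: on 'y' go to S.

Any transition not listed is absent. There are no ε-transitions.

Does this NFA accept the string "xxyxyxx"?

Start in {S}.
Read 'x': S→{B}; now {B}.
Read 'x': B→{A, B}; now {A, B}.
Read 'y': A→∅, B→∅; now ∅.
The set is empty and remains empty for the remaining 4 symbols.
The final set ∅ contains no accepting state.

No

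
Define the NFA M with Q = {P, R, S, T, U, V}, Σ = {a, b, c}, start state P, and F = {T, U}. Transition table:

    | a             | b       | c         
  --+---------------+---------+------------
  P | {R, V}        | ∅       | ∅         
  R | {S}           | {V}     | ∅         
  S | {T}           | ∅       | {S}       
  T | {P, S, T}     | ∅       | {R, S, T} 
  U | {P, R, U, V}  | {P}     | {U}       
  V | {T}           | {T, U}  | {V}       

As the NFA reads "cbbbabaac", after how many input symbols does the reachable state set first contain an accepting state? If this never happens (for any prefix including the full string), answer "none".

Start in {P}.
Read 'c': P→∅; now ∅.
The set is empty and remains empty for the remaining 8 symbols.
No reachable set along the way intersects F.

none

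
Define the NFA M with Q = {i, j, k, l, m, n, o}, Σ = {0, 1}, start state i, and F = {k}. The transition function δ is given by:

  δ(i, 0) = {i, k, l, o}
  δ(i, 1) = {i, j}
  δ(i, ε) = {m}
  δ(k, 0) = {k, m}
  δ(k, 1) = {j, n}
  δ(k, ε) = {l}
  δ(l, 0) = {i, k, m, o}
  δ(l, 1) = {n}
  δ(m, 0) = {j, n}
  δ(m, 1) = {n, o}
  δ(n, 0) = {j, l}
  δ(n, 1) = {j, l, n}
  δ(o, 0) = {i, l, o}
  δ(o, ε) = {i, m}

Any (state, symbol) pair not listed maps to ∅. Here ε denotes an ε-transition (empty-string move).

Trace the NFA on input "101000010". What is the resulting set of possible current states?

Start: ε-closure({i}) = {i, m}.
Read '1': i→{i, j}, m→{n, o}; union {i, j, n, o}; ε-closure = {i, j, m, n, o}.
Read '0': i→{i, k, l, o}, j→∅, m→{j, n}, n→{j, l}, o→{i, l, o}; union {i, j, k, l, n, o}; ε-closure = {i, j, k, l, m, n, o}.
Read '1': i→{i, j}, j→∅, k→{j, n}, l→{n}, m→{n, o}, n→{j, l, n}, o→∅; union {i, j, l, n, o}; ε-closure = {i, j, l, m, n, o}.
Read '0': i→{i, k, l, o}, j→∅, l→{i, k, m, o}, m→{j, n}, n→{j, l}, o→{i, l, o}; now {i, j, k, l, m, n, o}.
Read '0': i→{i, k, l, o}, j→∅, k→{k, m}, l→{i, k, m, o}, m→{j, n}, n→{j, l}, o→{i, l, o}; now {i, j, k, l, m, n, o}.
Read '0': i→{i, k, l, o}, j→∅, k→{k, m}, l→{i, k, m, o}, m→{j, n}, n→{j, l}, o→{i, l, o}; now {i, j, k, l, m, n, o}.
Read '0': i→{i, k, l, o}, j→∅, k→{k, m}, l→{i, k, m, o}, m→{j, n}, n→{j, l}, o→{i, l, o}; now {i, j, k, l, m, n, o}.
Read '1': i→{i, j}, j→∅, k→{j, n}, l→{n}, m→{n, o}, n→{j, l, n}, o→∅; union {i, j, l, n, o}; ε-closure = {i, j, l, m, n, o}.
Read '0': i→{i, k, l, o}, j→∅, l→{i, k, m, o}, m→{j, n}, n→{j, l}, o→{i, l, o}; now {i, j, k, l, m, n, o}.

{i, j, k, l, m, n, o}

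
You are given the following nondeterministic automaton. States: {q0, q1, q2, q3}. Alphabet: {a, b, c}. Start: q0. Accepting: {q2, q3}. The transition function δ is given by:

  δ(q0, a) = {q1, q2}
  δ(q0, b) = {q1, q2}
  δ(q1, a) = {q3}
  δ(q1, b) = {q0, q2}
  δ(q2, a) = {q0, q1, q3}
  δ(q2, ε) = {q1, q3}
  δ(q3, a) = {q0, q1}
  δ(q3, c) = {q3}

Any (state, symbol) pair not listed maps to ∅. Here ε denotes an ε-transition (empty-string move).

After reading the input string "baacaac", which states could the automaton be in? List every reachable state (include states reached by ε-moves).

Start in {q0}.
Read 'b': {q0} → {q1, q2, q3}.
Read 'a': {q1, q2, q3} → {q0, q1, q3}.
Read 'a': {q0, q1, q3} → {q0, q1, q2, q3}.
Read 'c': {q0, q1, q2, q3} → {q3}.
Read 'a': {q3} → {q0, q1}.
Read 'a': {q0, q1} → {q1, q2, q3}.
Read 'c': {q1, q2, q3} → {q3}.

{q3}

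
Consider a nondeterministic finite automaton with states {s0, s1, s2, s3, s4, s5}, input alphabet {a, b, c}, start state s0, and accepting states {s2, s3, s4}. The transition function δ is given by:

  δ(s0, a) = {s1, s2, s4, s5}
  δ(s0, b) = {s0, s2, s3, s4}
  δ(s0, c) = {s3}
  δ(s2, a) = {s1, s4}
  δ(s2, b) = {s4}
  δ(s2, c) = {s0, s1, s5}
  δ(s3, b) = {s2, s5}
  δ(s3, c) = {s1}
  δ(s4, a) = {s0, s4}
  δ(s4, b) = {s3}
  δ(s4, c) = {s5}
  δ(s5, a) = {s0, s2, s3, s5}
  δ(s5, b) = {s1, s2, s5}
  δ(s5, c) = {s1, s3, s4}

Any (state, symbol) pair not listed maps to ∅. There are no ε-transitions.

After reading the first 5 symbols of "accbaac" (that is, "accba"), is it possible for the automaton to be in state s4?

Yes

Start in {s0}.
Read 'a': s0→{s1, s2, s4, s5}; now {s1, s2, s4, s5}.
Read 'c': s1→∅, s2→{s0, s1, s5}, s4→{s5}, s5→{s1, s3, s4}; now {s0, s1, s3, s4, s5}.
Read 'c': s0→{s3}, s1→∅, s3→{s1}, s4→{s5}, s5→{s1, s3, s4}; now {s1, s3, s4, s5}.
Read 'b': s1→∅, s3→{s2, s5}, s4→{s3}, s5→{s1, s2, s5}; now {s1, s2, s3, s5}.
Read 'a': s1→∅, s2→{s1, s4}, s3→∅, s5→{s0, s2, s3, s5}; now {s0, s1, s2, s3, s4, s5}.
State s4 is in {s0, s1, s2, s3, s4, s5}.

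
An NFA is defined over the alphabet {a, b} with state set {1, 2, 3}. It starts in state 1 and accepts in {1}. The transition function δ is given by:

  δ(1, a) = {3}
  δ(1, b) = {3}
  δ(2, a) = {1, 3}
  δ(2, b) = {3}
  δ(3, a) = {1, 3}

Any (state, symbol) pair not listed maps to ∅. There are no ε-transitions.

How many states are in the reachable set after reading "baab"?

Start in {1}.
Read 'b': 1→{3}; now {3}.
Read 'a': 3→{1, 3}; now {1, 3}.
Read 'a': 1→{3}, 3→{1, 3}; now {1, 3}.
Read 'b': 1→{3}, 3→∅; now {3}.
That set has 1 state.

1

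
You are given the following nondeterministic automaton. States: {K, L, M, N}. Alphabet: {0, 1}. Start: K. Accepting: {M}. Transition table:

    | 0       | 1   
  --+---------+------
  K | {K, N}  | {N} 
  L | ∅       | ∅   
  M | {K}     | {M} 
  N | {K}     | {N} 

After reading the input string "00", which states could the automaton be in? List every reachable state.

{K, N}

Start in {K}.
Read '0': {K} → {K, N}.
Read '0': {K, N} → {K, N}.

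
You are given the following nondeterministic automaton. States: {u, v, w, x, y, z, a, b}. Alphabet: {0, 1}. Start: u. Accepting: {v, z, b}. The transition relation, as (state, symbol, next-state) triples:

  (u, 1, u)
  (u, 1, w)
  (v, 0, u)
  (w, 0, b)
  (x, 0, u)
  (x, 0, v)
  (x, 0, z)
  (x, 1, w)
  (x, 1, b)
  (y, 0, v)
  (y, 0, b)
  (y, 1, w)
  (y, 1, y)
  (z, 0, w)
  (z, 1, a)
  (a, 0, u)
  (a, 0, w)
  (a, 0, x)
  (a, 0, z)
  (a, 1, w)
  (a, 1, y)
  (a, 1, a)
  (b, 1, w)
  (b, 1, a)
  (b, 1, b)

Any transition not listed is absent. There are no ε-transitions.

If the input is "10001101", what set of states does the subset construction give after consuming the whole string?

∅

Start in {u}.
Read '1': u→{u, w}; now {u, w}.
Read '0': u→∅, w→{b}; now {b}.
Read '0': b→∅; now ∅.
The set is empty and remains empty for the remaining 5 symbols.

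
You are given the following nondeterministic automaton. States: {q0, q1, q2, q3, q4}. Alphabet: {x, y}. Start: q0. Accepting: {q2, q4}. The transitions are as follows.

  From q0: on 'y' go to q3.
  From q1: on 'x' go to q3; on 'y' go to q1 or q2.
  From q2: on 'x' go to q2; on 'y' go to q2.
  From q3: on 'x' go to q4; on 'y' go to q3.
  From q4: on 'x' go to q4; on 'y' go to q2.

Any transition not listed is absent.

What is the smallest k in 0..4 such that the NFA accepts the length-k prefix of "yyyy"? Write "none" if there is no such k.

Start in {q0}.
Read 'y': q0→{q3}; now {q3}.
Read 'y': q3→{q3}; now {q3}.
Read 'y': q3→{q3}; now {q3}.
Read 'y': q3→{q3}; now {q3}.
No reachable set along the way intersects F.

none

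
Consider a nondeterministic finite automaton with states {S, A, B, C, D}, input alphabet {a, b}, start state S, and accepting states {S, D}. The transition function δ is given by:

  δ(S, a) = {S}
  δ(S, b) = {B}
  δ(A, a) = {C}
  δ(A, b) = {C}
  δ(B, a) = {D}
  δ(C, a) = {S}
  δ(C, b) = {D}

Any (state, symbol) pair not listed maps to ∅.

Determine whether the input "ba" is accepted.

Yes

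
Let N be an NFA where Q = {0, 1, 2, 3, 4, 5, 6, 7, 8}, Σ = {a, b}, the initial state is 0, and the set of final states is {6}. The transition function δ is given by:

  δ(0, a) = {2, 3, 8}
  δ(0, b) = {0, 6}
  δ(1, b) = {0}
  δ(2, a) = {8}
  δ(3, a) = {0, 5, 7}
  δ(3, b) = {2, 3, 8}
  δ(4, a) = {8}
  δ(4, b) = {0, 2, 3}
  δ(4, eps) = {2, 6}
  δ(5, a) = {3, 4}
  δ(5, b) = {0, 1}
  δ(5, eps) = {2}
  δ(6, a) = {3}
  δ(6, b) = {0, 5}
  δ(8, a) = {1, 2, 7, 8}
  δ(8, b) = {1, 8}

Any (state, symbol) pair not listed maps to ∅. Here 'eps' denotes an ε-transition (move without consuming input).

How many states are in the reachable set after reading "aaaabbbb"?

Start in {0}.
Read 'a': 0→{2, 3, 8}; now {2, 3, 8}.
Read 'a': 2→{8}, 3→{0, 5, 7}, 8→{1, 2, 7, 8}; now {0, 1, 2, 5, 7, 8}.
Read 'a': 0→{2, 3, 8}, 1→∅, 2→{8}, 5→{3, 4}, 7→∅, 8→{1, 2, 7, 8}; union {1, 2, 3, 4, 7, 8}; ε-closure = {1, 2, 3, 4, 6, 7, 8}.
Read 'a': 1→∅, 2→{8}, 3→{0, 5, 7}, 4→{8}, 6→{3}, 7→∅, 8→{1, 2, 7, 8}; now {0, 1, 2, 3, 5, 7, 8}.
Read 'b': 0→{0, 6}, 1→{0}, 2→∅, 3→{2, 3, 8}, 5→{0, 1}, 7→∅, 8→{1, 8}; now {0, 1, 2, 3, 6, 8}.
Read 'b': 0→{0, 6}, 1→{0}, 2→∅, 3→{2, 3, 8}, 6→{0, 5}, 8→{1, 8}; now {0, 1, 2, 3, 5, 6, 8}.
Read 'b': 0→{0, 6}, 1→{0}, 2→∅, 3→{2, 3, 8}, 5→{0, 1}, 6→{0, 5}, 8→{1, 8}; now {0, 1, 2, 3, 5, 6, 8}.
Read 'b': 0→{0, 6}, 1→{0}, 2→∅, 3→{2, 3, 8}, 5→{0, 1}, 6→{0, 5}, 8→{1, 8}; now {0, 1, 2, 3, 5, 6, 8}.
That set has 7 states.

7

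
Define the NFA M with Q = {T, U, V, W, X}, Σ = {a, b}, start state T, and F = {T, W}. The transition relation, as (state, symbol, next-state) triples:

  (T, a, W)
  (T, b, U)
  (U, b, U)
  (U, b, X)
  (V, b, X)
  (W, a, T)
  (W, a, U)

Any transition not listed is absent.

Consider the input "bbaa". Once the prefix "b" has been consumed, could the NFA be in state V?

No

Start in {T}.
Read 'b': T→{U}; now {U}.
State V is not in {U}.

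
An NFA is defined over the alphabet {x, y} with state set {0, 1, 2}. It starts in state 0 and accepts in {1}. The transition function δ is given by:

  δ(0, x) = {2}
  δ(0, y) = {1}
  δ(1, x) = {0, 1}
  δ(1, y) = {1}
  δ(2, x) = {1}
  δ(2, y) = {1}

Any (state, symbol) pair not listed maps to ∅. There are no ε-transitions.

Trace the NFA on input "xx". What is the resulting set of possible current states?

{1}

Start in {0}.
Read 'x': 0→{2}; now {2}.
Read 'x': 2→{1}; now {1}.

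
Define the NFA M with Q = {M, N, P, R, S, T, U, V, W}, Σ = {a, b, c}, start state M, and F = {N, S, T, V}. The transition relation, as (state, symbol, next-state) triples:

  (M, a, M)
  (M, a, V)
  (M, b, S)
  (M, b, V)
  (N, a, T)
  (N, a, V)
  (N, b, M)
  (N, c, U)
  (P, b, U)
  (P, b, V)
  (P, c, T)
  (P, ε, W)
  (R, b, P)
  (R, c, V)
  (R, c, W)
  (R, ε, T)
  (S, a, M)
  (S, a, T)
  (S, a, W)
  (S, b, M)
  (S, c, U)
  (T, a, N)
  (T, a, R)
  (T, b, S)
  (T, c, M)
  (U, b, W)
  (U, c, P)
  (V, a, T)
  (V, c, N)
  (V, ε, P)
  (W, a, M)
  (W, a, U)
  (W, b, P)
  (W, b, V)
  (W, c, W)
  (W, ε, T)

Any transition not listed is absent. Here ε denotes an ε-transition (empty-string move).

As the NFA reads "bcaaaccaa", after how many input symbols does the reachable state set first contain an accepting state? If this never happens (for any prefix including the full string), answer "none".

1

Start in {M}.
Read 'b': M→{S, V}; union {S, V}; ε-closure = {P, S, T, V, W}.
None of the earlier sets intersect F, but {P, S, T, V, W} does.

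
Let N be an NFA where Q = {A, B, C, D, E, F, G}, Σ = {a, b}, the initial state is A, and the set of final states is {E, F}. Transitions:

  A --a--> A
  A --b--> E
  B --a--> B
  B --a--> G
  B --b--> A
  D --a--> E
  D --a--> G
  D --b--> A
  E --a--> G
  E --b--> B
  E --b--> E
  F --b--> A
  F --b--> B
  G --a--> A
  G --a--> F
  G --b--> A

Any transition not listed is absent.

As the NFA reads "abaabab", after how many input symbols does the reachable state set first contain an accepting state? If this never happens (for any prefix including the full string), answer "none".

2

Start in {A}.
Read 'a': {A} → {A}.
Read 'b': {A} → {E}.
None of the earlier sets intersect F, but {E} does.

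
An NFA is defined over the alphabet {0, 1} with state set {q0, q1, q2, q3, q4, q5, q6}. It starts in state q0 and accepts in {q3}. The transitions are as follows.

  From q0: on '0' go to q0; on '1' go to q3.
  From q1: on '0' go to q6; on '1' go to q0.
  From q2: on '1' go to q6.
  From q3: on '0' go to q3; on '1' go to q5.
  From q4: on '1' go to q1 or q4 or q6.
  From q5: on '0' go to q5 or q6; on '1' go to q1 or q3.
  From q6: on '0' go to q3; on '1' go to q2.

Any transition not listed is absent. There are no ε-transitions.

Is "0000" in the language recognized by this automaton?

Start in {q0}.
Read '0': {q0} → {q0}.
Read '0': {q0} → {q0}.
Read '0': {q0} → {q0}.
Read '0': {q0} → {q0}.
The final set {q0} contains no accepting state.

No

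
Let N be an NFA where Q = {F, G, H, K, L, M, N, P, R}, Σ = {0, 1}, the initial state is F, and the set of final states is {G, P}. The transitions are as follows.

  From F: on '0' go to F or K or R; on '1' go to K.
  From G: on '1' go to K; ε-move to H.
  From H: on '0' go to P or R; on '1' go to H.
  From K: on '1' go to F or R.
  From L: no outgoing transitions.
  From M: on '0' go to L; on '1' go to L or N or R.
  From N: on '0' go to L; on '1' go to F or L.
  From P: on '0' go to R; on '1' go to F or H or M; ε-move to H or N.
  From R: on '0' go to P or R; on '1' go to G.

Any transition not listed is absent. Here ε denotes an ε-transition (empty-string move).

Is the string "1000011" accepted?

No

Start in {F}.
Read '1': F→{K}; now {K}.
Read '0': K→∅; now ∅.
The set is empty and remains empty for the remaining 5 symbols.
The final set ∅ contains no accepting state.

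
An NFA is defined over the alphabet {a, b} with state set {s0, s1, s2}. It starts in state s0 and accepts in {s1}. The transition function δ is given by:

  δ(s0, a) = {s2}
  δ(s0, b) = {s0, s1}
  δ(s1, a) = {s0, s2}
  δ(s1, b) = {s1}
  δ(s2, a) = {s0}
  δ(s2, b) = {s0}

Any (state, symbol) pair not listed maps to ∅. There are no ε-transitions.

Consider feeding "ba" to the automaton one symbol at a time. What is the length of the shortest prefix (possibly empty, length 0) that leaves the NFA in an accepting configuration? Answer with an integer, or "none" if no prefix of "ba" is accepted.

1

Start in {s0}.
Read 'b': {s0} → {s0, s1}.
None of the earlier sets intersect F, but {s0, s1} does.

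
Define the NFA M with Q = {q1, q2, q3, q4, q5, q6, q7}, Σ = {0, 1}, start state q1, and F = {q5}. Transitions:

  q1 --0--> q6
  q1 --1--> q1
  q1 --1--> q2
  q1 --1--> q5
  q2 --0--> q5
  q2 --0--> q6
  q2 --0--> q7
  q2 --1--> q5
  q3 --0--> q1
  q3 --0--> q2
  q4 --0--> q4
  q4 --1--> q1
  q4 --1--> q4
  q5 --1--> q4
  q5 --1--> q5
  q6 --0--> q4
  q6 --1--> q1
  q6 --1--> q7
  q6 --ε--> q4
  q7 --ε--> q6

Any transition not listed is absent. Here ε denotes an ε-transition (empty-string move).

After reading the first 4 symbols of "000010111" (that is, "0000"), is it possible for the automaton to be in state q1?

No

Start in {q1}.
Read '0': q1→{q6}; union {q6}; ε-closure = {q4, q6}.
Read '0': q4→{q4}, q6→{q4}; now {q4}.
Read '0': q4→{q4}; now {q4}.
Read '0': q4→{q4}; now {q4}.
State q1 is not in {q4}.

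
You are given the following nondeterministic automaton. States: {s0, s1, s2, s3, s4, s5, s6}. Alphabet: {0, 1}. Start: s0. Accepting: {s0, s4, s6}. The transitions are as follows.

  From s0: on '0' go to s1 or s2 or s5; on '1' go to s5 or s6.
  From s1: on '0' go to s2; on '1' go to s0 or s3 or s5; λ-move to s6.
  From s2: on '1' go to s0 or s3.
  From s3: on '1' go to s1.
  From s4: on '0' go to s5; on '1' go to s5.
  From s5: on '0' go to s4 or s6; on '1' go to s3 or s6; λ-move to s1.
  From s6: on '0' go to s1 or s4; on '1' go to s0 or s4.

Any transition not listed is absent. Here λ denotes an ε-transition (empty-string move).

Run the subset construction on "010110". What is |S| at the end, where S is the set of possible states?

5

Start in {s0}.
Read '0': s0→{s1, s2, s5}; union {s1, s2, s5}; ε-closure = {s1, s2, s5, s6}.
Read '1': s1→{s0, s3, s5}, s2→{s0, s3}, s5→{s3, s6}, s6→{s0, s4}; union {s0, s3, s4, s5, s6}; ε-closure = {s0, s1, s3, s4, s5, s6}.
Read '0': s0→{s1, s2, s5}, s1→{s2}, s3→∅, s4→{s5}, s5→{s4, s6}, s6→{s1, s4}; now {s1, s2, s4, s5, s6}.
Read '1': s1→{s0, s3, s5}, s2→{s0, s3}, s4→{s5}, s5→{s3, s6}, s6→{s0, s4}; union {s0, s3, s4, s5, s6}; ε-closure = {s0, s1, s3, s4, s5, s6}.
Read '1': s0→{s5, s6}, s1→{s0, s3, s5}, s3→{s1}, s4→{s5}, s5→{s3, s6}, s6→{s0, s4}; now {s0, s1, s3, s4, s5, s6}.
Read '0': s0→{s1, s2, s5}, s1→{s2}, s3→∅, s4→{s5}, s5→{s4, s6}, s6→{s1, s4}; now {s1, s2, s4, s5, s6}.
That set has 5 states.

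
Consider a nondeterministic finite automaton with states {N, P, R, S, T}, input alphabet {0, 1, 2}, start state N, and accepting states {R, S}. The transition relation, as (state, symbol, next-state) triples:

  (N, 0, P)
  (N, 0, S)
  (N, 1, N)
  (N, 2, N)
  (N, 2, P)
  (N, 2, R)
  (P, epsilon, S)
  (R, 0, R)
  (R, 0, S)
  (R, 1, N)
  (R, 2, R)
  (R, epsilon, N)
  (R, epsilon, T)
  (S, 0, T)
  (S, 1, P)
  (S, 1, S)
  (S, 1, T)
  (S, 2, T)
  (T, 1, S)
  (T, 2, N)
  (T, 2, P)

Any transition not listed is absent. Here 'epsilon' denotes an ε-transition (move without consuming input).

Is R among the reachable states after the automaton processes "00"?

Start in {N}.
Read '0': N→{P, S}; now {P, S}.
Read '0': P→∅, S→{T}; now {T}.
State R is not in {T}.

No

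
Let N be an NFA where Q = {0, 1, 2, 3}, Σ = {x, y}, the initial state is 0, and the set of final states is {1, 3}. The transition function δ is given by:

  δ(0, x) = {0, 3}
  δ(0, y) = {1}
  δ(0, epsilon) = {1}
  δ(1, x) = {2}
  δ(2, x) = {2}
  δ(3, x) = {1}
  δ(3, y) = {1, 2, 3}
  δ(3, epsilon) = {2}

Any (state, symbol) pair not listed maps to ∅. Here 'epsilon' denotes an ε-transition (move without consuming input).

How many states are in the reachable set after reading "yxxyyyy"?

0

Start: ε-closure({0}) = {0, 1}.
Read 'y': {0, 1} → {1}.
Read 'x': {1} → {2}.
Read 'x': {2} → {2}.
Read 'y': {2} → ∅.
The set is empty and remains empty for the remaining 3 symbols.
That set has 0 states.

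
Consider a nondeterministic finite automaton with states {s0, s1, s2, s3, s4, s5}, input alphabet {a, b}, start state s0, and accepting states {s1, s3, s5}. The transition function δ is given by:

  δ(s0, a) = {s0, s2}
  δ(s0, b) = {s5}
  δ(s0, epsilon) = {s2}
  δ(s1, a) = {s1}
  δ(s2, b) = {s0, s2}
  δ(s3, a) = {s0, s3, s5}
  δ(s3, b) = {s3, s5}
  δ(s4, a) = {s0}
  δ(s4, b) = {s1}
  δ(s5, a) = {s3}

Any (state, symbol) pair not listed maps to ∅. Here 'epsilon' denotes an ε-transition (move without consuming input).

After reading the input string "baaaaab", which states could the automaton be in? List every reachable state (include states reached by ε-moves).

Start: ε-closure({s0}) = {s0, s2}.
Read 'b': {s0, s2} → {s0, s2, s5}.
Read 'a': {s0, s2, s5} → {s0, s2, s3}.
Read 'a': {s0, s2, s3} → {s0, s2, s3, s5}.
Read 'a': {s0, s2, s3, s5} → {s0, s2, s3, s5}.
Read 'a': {s0, s2, s3, s5} → {s0, s2, s3, s5}.
Read 'a': {s0, s2, s3, s5} → {s0, s2, s3, s5}.
Read 'b': {s0, s2, s3, s5} → {s0, s2, s3, s5}.

{s0, s2, s3, s5}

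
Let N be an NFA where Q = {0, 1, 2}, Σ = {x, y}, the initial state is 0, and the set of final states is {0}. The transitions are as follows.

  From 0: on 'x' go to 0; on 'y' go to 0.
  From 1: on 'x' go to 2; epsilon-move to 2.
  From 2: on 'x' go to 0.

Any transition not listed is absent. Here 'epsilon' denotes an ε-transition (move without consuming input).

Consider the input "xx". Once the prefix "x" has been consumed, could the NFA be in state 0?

Yes

Start in {0}.
Read 'x': {0} → {0}.
State 0 is in {0}.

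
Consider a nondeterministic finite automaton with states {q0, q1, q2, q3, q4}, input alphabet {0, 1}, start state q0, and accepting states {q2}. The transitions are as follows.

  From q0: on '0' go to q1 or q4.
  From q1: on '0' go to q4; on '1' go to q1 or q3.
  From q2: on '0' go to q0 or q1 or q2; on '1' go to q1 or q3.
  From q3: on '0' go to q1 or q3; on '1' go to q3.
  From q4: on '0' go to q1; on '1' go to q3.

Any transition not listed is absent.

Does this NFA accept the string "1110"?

Start in {q0}.
Read '1': q0→∅; now ∅.
The set is empty and remains empty for the remaining 3 symbols.
The final set ∅ contains no accepting state.

No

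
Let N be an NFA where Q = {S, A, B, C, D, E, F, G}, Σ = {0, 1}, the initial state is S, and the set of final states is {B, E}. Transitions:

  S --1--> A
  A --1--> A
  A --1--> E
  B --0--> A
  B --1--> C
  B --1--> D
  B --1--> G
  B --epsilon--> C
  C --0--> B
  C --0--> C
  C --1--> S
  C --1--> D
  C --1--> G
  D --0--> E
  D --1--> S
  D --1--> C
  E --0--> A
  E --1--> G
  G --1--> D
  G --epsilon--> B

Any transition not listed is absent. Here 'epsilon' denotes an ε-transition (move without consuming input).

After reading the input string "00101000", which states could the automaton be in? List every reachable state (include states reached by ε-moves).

∅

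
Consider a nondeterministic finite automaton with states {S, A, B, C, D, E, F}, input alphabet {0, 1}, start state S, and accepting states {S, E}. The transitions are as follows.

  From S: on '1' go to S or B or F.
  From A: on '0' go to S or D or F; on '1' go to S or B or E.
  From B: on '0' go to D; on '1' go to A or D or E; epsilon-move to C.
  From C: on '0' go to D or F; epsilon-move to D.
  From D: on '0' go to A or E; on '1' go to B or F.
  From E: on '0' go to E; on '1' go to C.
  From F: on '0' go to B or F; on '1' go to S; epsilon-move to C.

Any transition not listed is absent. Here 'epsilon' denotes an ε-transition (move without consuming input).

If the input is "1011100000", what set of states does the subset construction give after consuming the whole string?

Start in {S}.
Read '1': {S} → {S, B, C, D, F}.
Read '0': {S, B, C, D, F} → {A, B, C, D, E, F}.
Read '1': {A, B, C, D, E, F} → {S, A, B, C, D, E, F}.
Read '1': {S, A, B, C, D, E, F} → {S, A, B, C, D, E, F}.
Read '1': {S, A, B, C, D, E, F} → {S, A, B, C, D, E, F}.
Read '0': {S, A, B, C, D, E, F} → {S, A, B, C, D, E, F}.
Read '0': {S, A, B, C, D, E, F} → {S, A, B, C, D, E, F}.
Read '0': {S, A, B, C, D, E, F} → {S, A, B, C, D, E, F}.
Read '0': {S, A, B, C, D, E, F} → {S, A, B, C, D, E, F}.
Read '0': {S, A, B, C, D, E, F} → {S, A, B, C, D, E, F}.

{S, A, B, C, D, E, F}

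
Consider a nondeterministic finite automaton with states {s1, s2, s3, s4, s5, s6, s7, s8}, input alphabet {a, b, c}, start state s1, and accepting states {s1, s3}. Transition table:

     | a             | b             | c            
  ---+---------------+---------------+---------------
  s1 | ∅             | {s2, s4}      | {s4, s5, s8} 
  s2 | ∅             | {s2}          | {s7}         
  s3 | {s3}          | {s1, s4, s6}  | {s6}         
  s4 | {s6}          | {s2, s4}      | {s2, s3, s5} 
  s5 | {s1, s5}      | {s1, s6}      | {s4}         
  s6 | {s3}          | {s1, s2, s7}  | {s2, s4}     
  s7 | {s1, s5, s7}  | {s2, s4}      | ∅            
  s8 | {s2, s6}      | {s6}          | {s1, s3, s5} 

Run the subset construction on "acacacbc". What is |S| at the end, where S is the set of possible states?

Start in {s1}.
Read 'a': s1→∅; now ∅.
The set is empty and remains empty for the remaining 7 symbols.
That set has 0 states.

0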